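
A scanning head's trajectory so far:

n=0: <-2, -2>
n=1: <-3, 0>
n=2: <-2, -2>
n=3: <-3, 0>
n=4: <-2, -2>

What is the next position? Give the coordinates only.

Consecutive displacements <-1, +2>, <+1, -2>, <-1, +2>, <+1, -2> scale by a factor of -1 each step.
step 5: <-2, -2> + <-1, +2> → <-3, 0>

<-3, 0>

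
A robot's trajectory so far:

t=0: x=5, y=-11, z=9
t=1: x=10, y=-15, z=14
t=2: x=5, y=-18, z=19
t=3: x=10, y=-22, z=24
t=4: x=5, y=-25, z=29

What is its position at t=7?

Differencing gives (+5, -4, +5), (-5, -3, +5), (+5, -4, +5), (-5, -3, +5). This is the pattern (+5, -4, +5), (-5, -3, +5) repeated.
step 5: apply (+5, -4, +5) → x=10, y=-29, z=34
step 6: apply (-5, -3, +5) → x=5, y=-32, z=39
step 7: apply (+5, -4, +5) → x=10, y=-36, z=44

x=10, y=-36, z=44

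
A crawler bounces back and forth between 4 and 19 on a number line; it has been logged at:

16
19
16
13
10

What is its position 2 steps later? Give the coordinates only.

4

The value travels 3 per step and bounces off the walls at 4 and 19.
  step 5: 10 → 7
  step 6: 7 → 4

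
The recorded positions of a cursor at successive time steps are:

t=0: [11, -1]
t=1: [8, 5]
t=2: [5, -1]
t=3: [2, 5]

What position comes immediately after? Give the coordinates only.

First: linear, -3 per step → -1 at step 4.
Second: cycles through -1, 5 every 2 steps. Step 4 lands at position 0 of the cycle → -1.

[-1, -1]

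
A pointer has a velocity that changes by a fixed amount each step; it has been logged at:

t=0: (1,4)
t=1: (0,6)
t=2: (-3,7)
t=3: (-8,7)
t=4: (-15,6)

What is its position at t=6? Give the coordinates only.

Successive displacements: (-1,+2), (-3,+1), (-5,+0), (-7,-1) — each changes by (-2,-1).
step 5: (-15,6) + (-9,-2) → (-24,4)
step 6: (-24,4) + (-11,-3) → (-35,1)

(-35,1)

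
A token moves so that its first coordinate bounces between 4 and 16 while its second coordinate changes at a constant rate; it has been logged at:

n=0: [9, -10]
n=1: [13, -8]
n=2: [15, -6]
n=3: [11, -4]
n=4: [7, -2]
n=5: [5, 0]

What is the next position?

The first coordinate travels 4 per step and bounces off the walls at 4 and 16.
  step 6: 5 → 9
The second coordinate changes by +2 each step: at step 6 it is 2.

[9, 2]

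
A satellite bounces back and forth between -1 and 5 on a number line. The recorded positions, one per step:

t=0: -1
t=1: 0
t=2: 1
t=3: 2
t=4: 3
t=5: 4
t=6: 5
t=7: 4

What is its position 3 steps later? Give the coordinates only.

1

The value travels 1 per step and bounces off the walls at -1 and 5.
  step 8: 4 → 3
  step 9: 3 → 2
  step 10: 2 → 1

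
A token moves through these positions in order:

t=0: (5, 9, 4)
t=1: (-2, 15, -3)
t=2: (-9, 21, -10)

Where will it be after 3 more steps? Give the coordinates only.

(-30, 39, -31)

Constant displacement of (-7, +6, -7) per step.
step 3: (-9, 21, -10) + (-7, +6, -7) → (-16, 27, -17)
step 4: (-16, 27, -17) + (-7, +6, -7) → (-23, 33, -24)
step 5: (-23, 33, -24) + (-7, +6, -7) → (-30, 39, -31)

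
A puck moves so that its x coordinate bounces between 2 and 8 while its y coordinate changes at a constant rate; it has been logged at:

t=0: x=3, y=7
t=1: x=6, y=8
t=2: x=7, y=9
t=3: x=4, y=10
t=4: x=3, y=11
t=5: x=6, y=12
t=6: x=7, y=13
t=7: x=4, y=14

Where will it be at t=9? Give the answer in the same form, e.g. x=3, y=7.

x=6, y=16

The x coordinate travels 3 per step and bounces off the walls at 2 and 8.
  step 8: 4 → 3
  step 9: 3 → 6
The y coordinate changes by +1 each step: at step 9 it is 16.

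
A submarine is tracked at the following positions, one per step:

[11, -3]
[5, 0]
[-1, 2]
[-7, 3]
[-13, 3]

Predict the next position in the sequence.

[-19, 2]

Successive displacements: [-6, +3], [-6, +2], [-6, +1], [-6, +0] — each changes by [+0, -1].
step 5: [-13, 3] + [-6, -1] → [-19, 2]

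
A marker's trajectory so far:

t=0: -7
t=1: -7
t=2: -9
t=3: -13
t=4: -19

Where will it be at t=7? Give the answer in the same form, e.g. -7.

-49

Successive displacements: +0, -2, -4, -6 — each changes by -2.
step 5: -19 − 8 → -27
step 6: -27 − 10 → -37
step 7: -37 − 12 → -49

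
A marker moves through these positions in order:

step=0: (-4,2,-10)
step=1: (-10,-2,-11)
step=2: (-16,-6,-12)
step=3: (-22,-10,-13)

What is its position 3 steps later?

Each step adds (-6,-4,-1) to the position.
step 4: (-22,-10,-13) + (-6,-4,-1) → (-28,-14,-14)
step 5: (-28,-14,-14) + (-6,-4,-1) → (-34,-18,-15)
step 6: (-34,-18,-15) + (-6,-4,-1) → (-40,-22,-16)

(-40,-22,-16)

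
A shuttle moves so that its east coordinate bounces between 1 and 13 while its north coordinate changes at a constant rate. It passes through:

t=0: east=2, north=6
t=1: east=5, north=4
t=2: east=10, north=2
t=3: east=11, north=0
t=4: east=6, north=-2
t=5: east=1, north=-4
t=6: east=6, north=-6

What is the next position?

The east coordinate reflects between 1 and 13, moving 5 per step.
  step 7: 6 → 11
The north coordinate changes by -2 each step: at step 7 it is -8.

east=11, north=-8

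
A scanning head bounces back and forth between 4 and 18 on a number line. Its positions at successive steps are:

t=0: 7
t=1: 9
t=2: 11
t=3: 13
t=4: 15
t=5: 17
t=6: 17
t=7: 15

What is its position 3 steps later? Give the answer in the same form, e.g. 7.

9

The value travels 2 per step and bounces off the walls at 4 and 18.
  step 8: 15 → 13
  step 9: 13 → 11
  step 10: 11 → 9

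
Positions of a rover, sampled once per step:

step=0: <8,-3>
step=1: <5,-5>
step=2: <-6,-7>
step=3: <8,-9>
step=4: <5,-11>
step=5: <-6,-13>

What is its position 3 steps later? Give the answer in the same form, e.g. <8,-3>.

<-6,-19>

The first coordinate repeats the cycle [8, 5, -6] with period 3; step 8 mod 3 = 2, giving -6.
The second coordinate changes by -2 each step, so at step 8 it is -3 + 8·(-2) = -19.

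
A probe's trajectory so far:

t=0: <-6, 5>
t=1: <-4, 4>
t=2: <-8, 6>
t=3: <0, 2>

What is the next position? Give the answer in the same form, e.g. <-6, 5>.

<-16, 10>

The jumps are <+2, -1>, <-4, +2>, <+8, -4> — a geometric progression with ratio -2.
step 4: <0, 2> + <-16, +8> → <-16, 10>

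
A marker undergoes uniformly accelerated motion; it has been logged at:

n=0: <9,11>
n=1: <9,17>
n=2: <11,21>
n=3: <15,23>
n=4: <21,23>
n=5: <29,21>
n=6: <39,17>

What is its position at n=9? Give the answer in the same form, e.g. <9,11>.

First differences are <+0,+6>, <+2,+4>, <+4,+2>, <+6,+0>, <+8,-2>, <+10,-4>; their common second difference is <+2,-2> (constant acceleration).
step 7: <39,17> + <+12,-6> → <51,11>
step 8: <51,11> + <+14,-8> → <65,3>
step 9: <65,3> + <+16,-10> → <81,-7>

<81,-7>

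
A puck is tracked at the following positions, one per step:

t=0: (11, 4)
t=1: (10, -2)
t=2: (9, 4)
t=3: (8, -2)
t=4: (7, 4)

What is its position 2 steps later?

(5, 4)

The first coordinate changes by -1 each step, so at step 6 it is 11 + 6·(-1) = 5.
The second coordinate repeats the cycle [4, -2] with period 2; step 6 mod 2 = 0, giving 4.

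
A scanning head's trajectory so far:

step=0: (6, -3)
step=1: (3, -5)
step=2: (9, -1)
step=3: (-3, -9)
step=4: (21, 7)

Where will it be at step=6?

(69, 39)

Step-to-step displacements: (-3, -2), (+6, +4), (-12, -8), (+24, +16); each is -2× the previous.
step 5: (21, 7) + (-48, -32) → (-27, -25)
step 6: (-27, -25) + (+96, +64) → (69, 39)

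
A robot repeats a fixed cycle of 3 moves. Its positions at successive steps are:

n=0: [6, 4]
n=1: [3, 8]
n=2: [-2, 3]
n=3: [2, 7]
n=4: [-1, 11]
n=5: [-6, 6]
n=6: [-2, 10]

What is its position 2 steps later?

[-10, 9]

Step-to-step displacements: [-3, +4], [-5, -5], [+4, +4], [-3, +4], [-5, -5], [+4, +4] — a repeating cycle of length 3.
step 7: apply [-3, +4] → [-5, 14]
step 8: apply [-5, -5] → [-10, 9]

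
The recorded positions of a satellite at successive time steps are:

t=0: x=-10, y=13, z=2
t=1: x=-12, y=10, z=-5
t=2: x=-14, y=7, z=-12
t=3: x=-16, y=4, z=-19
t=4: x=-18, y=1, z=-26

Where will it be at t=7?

x=-24, y=-8, z=-47

Constant displacement of (-2,-3,-7) per step.
step 5: x=-18, y=1, z=-26 + (-2,-3,-7) → x=-20, y=-2, z=-33
step 6: x=-20, y=-2, z=-33 + (-2,-3,-7) → x=-22, y=-5, z=-40
step 7: x=-22, y=-5, z=-40 + (-2,-3,-7) → x=-24, y=-8, z=-47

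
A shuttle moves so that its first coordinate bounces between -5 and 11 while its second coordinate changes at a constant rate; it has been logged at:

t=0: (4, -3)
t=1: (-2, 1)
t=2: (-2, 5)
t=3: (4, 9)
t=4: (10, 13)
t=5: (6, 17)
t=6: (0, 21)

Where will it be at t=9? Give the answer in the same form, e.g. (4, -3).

(8, 33)

The first coordinate travels 6 per step and bounces off the walls at -5 and 11.
  step 7: 0 → -4
  step 8: -4 → 2
  step 9: 2 → 8
The second coordinate changes by +4 each step: at step 9 it is 33.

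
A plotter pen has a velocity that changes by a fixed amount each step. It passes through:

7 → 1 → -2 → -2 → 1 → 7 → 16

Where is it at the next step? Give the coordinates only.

28

Taking differences between consecutive positions: -6, -3, +0, +3, +6, +9. These grow by +3 each step.
step 7: 16 + 12 → 28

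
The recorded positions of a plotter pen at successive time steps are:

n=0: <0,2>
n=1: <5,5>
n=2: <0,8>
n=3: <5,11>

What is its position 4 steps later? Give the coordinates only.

First: cycles through 0, 5 every 2 steps. Step 7 lands at position 1 of the cycle → 5.
Second: linear, +3 per step → 23 at step 7.

<5,23>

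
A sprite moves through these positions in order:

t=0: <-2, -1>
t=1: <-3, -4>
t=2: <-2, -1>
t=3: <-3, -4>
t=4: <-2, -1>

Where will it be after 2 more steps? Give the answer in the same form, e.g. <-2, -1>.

<-2, -1>

Consecutive displacements <-1, -3>, <+1, +3>, <-1, -3>, <+1, +3> scale by a factor of -1 each step.
step 5: <-2, -1> + <-1, -3> → <-3, -4>
step 6: <-3, -4> + <+1, +3> → <-2, -1>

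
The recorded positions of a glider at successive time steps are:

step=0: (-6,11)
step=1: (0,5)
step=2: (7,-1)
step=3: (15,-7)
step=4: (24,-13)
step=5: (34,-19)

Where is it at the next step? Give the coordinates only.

Taking differences between consecutive positions: (+6,-6), (+7,-6), (+8,-6), (+9,-6), (+10,-6). These grow by (+1,+0) each step.
step 6: (34,-19) + (+11,-6) → (45,-25)

(45,-25)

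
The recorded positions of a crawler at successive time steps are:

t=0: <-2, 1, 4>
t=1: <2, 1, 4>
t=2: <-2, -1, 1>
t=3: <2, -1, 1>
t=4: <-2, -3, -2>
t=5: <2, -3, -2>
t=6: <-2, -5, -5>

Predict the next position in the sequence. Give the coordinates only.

Differencing gives <+4, +0, +0>, <-4, -2, -3>, <+4, +0, +0>, <-4, -2, -3>, <+4, +0, +0>, <-4, -2, -3>. This is the pattern <+4, +0, +0>, <-4, -2, -3> repeated.
step 7: apply <+4, +0, +0> → <2, -5, -5>

<2, -5, -5>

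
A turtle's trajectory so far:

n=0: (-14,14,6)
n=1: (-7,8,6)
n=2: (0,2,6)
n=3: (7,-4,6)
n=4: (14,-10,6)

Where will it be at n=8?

The position changes by (+7,-6,+0) every step.
step 5: (14,-10,6) + (+7,-6,+0) → (21,-16,6)
step 6: (21,-16,6) + (+7,-6,+0) → (28,-22,6)
step 7: (28,-22,6) + (+7,-6,+0) → (35,-28,6)
step 8: (35,-28,6) + (+7,-6,+0) → (42,-34,6)

(42,-34,6)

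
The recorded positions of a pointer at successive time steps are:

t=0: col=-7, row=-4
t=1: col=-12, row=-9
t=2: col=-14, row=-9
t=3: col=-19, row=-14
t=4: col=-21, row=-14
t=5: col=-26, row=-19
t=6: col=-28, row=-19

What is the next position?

col=-33, row=-24

Differencing gives (-5,-5), (-2,+0), (-5,-5), (-2,+0), (-5,-5), (-2,+0). This is the pattern (-5,-5), (-2,+0) repeated.
step 7: apply (-5,-5) → col=-33, row=-24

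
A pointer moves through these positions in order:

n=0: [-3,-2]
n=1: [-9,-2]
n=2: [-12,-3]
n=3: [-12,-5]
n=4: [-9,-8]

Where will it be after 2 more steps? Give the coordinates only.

[6,-17]

Taking differences between consecutive positions: [-6,+0], [-3,-1], [+0,-2], [+3,-3]. These grow by [+3,-1] each step.
step 5: [-9,-8] + [+6,-4] → [-3,-12]
step 6: [-3,-12] + [+9,-5] → [6,-17]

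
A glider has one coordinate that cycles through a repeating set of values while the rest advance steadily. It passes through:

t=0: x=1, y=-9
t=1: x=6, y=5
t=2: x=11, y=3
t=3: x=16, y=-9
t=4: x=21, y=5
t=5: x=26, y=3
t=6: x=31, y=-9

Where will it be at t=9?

x=46, y=-9

X: linear, +5 per step → 46 at step 9.
Y: cycles through -9, 5, 3 every 3 steps. Step 9 lands at position 0 of the cycle → -9.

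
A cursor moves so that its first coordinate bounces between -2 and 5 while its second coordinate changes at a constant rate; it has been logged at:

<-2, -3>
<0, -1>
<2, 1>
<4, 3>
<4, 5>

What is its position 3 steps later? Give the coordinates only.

The first coordinate travels 2 per step and bounces off the walls at -2 and 5.
  step 5: 4 → 2
  step 6: 2 → 0
  step 7: 0 → -2
The second coordinate changes by +2 each step: at step 7 it is 11.

<-2, 11>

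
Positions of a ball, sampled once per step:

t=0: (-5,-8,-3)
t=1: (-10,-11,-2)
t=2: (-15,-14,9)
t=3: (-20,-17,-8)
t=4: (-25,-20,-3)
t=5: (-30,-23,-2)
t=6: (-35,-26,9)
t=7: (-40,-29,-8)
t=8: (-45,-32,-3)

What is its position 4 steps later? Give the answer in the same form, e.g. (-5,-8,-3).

(-65,-44,-3)

First: linear, -5 per step → -65 at step 12.
Second: linear, -3 per step → -44 at step 12.
Third: cycles through -3, -2, 9, -8 every 4 steps. Step 12 lands at position 0 of the cycle → -3.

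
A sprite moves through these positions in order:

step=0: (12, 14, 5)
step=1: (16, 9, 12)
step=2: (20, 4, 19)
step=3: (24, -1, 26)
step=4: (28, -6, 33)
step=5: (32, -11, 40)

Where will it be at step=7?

(40, -21, 54)

Each step adds (+4, -5, +7) to the position.
step 6: (32, -11, 40) + (+4, -5, +7) → (36, -16, 47)
step 7: (36, -16, 47) + (+4, -5, +7) → (40, -21, 54)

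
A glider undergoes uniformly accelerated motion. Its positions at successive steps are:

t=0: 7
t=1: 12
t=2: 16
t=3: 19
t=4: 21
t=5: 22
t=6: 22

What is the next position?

Successive displacements: +5, +4, +3, +2, +1, +0 — each changes by -1.
step 7: 22 − 1 → 21

21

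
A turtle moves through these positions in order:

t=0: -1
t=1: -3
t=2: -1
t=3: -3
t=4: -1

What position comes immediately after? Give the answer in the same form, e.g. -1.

-3

Step-to-step displacements: -2, +2, -2, +2; each is -1× the previous.
step 5: -1 − 2 → -3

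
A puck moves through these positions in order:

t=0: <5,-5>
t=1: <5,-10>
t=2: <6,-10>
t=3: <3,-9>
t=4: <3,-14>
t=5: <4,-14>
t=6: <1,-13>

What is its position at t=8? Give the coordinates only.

Step-to-step displacements: <+0,-5>, <+1,+0>, <-3,+1>, <+0,-5>, <+1,+0>, <-3,+1> — a repeating cycle of length 3.
step 7: apply <+0,-5> → <1,-18>
step 8: apply <+1,+0> → <2,-18>

<2,-18>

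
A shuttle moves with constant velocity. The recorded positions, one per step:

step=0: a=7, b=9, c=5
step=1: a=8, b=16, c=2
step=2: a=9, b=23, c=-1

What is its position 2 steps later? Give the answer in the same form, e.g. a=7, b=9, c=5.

Each step adds (+1, +7, -3) to the position.
step 3: a=9, b=23, c=-1 + (+1, +7, -3) → a=10, b=30, c=-4
step 4: a=10, b=30, c=-4 + (+1, +7, -3) → a=11, b=37, c=-7

a=11, b=37, c=-7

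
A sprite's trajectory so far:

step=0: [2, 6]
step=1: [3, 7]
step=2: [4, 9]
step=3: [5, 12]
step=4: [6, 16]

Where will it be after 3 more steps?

Successive displacements: [+1, +1], [+1, +2], [+1, +3], [+1, +4] — each changes by [+0, +1].
step 5: [6, 16] + [+1, +5] → [7, 21]
step 6: [7, 21] + [+1, +6] → [8, 27]
step 7: [8, 27] + [+1, +7] → [9, 34]

[9, 34]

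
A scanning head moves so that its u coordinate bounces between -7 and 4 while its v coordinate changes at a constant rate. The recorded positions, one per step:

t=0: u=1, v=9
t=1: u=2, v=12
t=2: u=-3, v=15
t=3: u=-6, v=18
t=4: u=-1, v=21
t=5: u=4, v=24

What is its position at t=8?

u=-3, v=33

The u coordinate reflects between -7 and 4, moving 5 per step.
  step 6: 4 → -1
  step 7: -1 → -6
  step 8: -6 → -3
The v coordinate changes by +3 each step: at step 8 it is 33.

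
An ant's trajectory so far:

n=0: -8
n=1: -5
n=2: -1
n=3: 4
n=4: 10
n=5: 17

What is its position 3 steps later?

44

First differences are +3, +4, +5, +6, +7; their common second difference is +1 (constant acceleration).
step 6: 17 + 8 → 25
step 7: 25 + 9 → 34
step 8: 34 + 10 → 44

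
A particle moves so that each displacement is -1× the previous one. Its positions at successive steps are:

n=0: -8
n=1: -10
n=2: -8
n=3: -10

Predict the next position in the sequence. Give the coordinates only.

-8

Step-to-step displacements: -2, +2, -2; each is -1× the previous.
step 4: -10 + 2 → -8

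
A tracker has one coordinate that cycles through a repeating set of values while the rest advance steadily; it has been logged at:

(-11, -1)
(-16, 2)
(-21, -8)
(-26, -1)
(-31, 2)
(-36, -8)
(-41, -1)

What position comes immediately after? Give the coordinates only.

First: linear, -5 per step → -46 at step 7.
Second: cycles through -1, 2, -8 every 3 steps. Step 7 lands at position 1 of the cycle → 2.

(-46, 2)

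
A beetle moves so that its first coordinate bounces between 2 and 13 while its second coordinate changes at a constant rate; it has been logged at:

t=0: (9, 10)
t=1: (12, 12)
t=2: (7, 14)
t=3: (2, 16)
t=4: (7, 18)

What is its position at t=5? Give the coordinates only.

(12, 20)

The first coordinate travels 5 per step and bounces off the walls at 2 and 13.
  step 5: 7 → 12
The second coordinate changes by +2 each step: at step 5 it is 20.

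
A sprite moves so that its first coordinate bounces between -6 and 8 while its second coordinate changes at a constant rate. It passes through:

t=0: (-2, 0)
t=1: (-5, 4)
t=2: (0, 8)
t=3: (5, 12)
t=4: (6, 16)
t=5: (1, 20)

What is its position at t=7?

The first coordinate reflects between -6 and 8, moving 5 per step.
  step 6: 1 → -4
  step 7: -4 → -3
The second coordinate changes by +4 each step: at step 7 it is 28.

(-3, 28)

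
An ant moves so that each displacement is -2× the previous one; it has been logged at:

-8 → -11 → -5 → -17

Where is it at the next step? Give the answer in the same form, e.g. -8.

Consecutive displacements -3, +6, -12 scale by a factor of -2 each step.
step 4: -17 + 24 → 7

7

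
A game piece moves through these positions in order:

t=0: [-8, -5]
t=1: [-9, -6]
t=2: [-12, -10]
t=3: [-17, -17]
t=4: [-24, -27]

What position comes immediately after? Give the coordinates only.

First differences are [-1, -1], [-3, -4], [-5, -7], [-7, -10]; their common second difference is [-2, -3] (constant acceleration).
step 5: [-24, -27] + [-9, -13] → [-33, -40]

[-33, -40]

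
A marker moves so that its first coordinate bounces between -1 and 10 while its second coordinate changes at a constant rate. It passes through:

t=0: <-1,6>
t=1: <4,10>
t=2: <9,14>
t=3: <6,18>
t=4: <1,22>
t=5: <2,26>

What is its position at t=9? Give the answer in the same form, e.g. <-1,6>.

<0,42>

The first coordinate reflects between -1 and 10, moving 5 per step.
  step 6: 2 → 7
  step 7: 7 → 8
  step 8: 8 → 3
  step 9: 3 → 0
The second coordinate changes by +4 each step: at step 9 it is 42.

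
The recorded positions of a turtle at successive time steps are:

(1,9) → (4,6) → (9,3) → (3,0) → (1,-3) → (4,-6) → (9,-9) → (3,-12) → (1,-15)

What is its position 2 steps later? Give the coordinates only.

(9,-21)

The first coordinate repeats the cycle [1, 4, 9, 3] with period 4; step 10 mod 4 = 2, giving 9.
The second coordinate changes by -3 each step, so at step 10 it is 9 + 10·(-3) = -21.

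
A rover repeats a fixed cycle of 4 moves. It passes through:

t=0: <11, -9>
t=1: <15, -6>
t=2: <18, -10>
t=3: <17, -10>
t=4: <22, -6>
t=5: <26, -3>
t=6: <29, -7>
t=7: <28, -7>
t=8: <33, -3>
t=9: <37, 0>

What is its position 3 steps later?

<44, 0>

The moves between consecutive positions are <+4, +3>, <+3, -4>, <-1, +0>, <+5, +4>, <+4, +3>, <+3, -4>, <-1, +0>, <+5, +4>, <+4, +3>; they repeat the 4-cycle [<+4, +3>, <+3, -4>, <-1, +0>, <+5, +4>].
step 10: apply <+3, -4> → <40, -4>
step 11: apply <-1, +0> → <39, -4>
step 12: apply <+5, +4> → <44, 0>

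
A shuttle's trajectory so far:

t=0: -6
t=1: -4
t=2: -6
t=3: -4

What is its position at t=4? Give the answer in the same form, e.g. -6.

Consecutive displacements +2, -2, +2 scale by a factor of -1 each step.
step 4: -4 − 2 → -6

-6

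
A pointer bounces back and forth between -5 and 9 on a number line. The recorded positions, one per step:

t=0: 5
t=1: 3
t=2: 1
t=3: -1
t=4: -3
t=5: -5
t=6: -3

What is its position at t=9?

3

The value reflects between -5 and 9, moving 2 per step.
  step 7: -3 → -1
  step 8: -1 → 1
  step 9: 1 → 3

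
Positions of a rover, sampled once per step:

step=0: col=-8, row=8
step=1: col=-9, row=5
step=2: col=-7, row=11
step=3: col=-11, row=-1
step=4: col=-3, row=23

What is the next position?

Step-to-step displacements: (-1, -3), (+2, +6), (-4, -12), (+8, +24); each is -2× the previous.
step 5: col=-3, row=23 + (-16, -48) → col=-19, row=-25

col=-19, row=-25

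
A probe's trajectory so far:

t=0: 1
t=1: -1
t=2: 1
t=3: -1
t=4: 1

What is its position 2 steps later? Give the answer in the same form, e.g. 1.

1

Consecutive displacements -2, +2, -2, +2 scale by a factor of -1 each step.
step 5: 1 − 2 → -1
step 6: -1 + 2 → 1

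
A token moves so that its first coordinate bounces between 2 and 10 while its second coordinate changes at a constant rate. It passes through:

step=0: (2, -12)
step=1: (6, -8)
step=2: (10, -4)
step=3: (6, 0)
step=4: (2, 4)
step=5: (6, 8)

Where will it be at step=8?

(2, 20)

The first coordinate travels 4 per step and bounces off the walls at 2 and 10.
  step 6: 6 → 10
  step 7: 10 → 6
  step 8: 6 → 2
The second coordinate changes by +4 each step: at step 8 it is 20.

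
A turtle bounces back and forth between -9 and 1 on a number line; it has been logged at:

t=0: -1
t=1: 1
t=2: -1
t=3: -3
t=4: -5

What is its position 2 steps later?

-9

The value travels 2 per step and bounces off the walls at -9 and 1.
  step 5: -5 → -7
  step 6: -7 → -9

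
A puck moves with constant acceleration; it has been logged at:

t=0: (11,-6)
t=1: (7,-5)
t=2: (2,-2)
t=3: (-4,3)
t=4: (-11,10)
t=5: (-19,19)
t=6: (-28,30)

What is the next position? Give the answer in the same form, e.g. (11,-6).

(-38,43)

First differences are (-4,+1), (-5,+3), (-6,+5), (-7,+7), (-8,+9), (-9,+11); their common second difference is (-1,+2) (constant acceleration).
step 7: (-28,30) + (-10,+13) → (-38,43)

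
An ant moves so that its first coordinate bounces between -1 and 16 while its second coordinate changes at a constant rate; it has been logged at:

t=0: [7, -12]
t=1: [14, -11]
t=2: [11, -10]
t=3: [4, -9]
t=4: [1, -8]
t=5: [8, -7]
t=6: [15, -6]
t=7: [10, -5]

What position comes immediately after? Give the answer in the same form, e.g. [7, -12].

[3, -4]

The first coordinate reflects between -1 and 16, moving 7 per step.
  step 8: 10 → 3
The second coordinate changes by +1 each step: at step 8 it is -4.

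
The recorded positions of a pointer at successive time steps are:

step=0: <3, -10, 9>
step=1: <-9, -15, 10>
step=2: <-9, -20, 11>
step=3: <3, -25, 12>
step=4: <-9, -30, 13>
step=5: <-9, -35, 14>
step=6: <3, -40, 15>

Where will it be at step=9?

The first coordinate repeats the cycle [3, -9, -9] with period 3; step 9 mod 3 = 0, giving 3.
The second coordinate changes by -5 each step, so at step 9 it is -10 + 9·(-5) = -55.
The third coordinate changes by +1 each step, so at step 9 it is 9 + 9·(1) = 18.

<3, -55, 18>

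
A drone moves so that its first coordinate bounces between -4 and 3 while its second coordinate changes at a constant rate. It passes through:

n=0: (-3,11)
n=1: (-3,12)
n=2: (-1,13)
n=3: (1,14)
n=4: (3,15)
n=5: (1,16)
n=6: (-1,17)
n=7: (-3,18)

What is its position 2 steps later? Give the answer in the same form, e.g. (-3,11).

The first coordinate reflects between -4 and 3, moving 2 per step.
  step 8: -3 → -3
  step 9: -3 → -1
The second coordinate changes by +1 each step: at step 9 it is 20.

(-1,20)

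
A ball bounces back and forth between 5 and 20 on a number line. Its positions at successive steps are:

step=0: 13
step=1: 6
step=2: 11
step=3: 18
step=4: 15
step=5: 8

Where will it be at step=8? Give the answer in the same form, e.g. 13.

17

The value reflects between 5 and 20, moving 7 per step.
  step 6: 8 → 9
  step 7: 9 → 16
  step 8: 16 → 17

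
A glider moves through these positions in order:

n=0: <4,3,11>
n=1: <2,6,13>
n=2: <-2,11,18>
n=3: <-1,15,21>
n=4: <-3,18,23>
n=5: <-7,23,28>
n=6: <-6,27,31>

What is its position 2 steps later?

<-12,35,38>

Differencing gives <-2,+3,+2>, <-4,+5,+5>, <+1,+4,+3>, <-2,+3,+2>, <-4,+5,+5>, <+1,+4,+3>. This is the pattern <-2,+3,+2>, <-4,+5,+5>, <+1,+4,+3> repeated.
step 7: apply <-2,+3,+2> → <-8,30,33>
step 8: apply <-4,+5,+5> → <-12,35,38>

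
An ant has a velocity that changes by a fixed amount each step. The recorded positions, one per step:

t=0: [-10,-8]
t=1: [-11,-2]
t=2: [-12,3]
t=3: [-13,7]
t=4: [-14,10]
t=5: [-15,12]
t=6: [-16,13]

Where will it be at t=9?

First differences are [-1,+6], [-1,+5], [-1,+4], [-1,+3], [-1,+2], [-1,+1]; their common second difference is [+0,-1] (constant acceleration).
step 7: [-16,13] + [-1,+0] → [-17,13]
step 8: [-17,13] + [-1,-1] → [-18,12]
step 9: [-18,12] + [-1,-2] → [-19,10]

[-19,10]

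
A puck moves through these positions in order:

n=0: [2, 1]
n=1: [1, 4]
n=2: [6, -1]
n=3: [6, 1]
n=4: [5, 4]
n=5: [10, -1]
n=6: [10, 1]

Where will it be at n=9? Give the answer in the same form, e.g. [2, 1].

[14, 1]

The moves between consecutive positions are [-1, +3], [+5, -5], [+0, +2], [-1, +3], [+5, -5], [+0, +2]; they repeat the 3-cycle [[-1, +3], [+5, -5], [+0, +2]].
step 7: apply [-1, +3] → [9, 4]
step 8: apply [+5, -5] → [14, -1]
step 9: apply [+0, +2] → [14, 1]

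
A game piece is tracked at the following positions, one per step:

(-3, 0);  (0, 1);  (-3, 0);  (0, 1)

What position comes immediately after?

Consecutive displacements (+3, +1), (-3, -1), (+3, +1) scale by a factor of -1 each step.
step 4: (0, 1) + (-3, -1) → (-3, 0)

(-3, 0)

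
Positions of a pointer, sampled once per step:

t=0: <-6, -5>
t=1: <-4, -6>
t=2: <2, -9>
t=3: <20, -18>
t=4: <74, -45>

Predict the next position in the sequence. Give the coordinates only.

Step-to-step displacements: <+2, -1>, <+6, -3>, <+18, -9>, <+54, -27>; each is 3× the previous.
step 5: <74, -45> + <+162, -81> → <236, -126>

<236, -126>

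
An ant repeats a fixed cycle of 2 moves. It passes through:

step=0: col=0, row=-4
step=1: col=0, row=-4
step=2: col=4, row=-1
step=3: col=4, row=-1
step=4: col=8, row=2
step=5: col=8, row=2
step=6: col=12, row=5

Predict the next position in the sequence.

Differencing gives (+0, +0), (+4, +3), (+0, +0), (+4, +3), (+0, +0), (+4, +3). This is the pattern (+0, +0), (+4, +3) repeated.
step 7: apply (+0, +0) → col=12, row=5

col=12, row=5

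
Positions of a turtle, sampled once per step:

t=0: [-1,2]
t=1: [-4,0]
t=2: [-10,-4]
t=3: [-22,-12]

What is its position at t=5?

[-94,-60]

Step-to-step displacements: [-3,-2], [-6,-4], [-12,-8]; each is 2× the previous.
step 4: [-22,-12] + [-24,-16] → [-46,-28]
step 5: [-46,-28] + [-48,-32] → [-94,-60]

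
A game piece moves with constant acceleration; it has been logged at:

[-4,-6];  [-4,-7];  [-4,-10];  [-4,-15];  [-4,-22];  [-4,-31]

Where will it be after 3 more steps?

First differences are [+0,-1], [+0,-3], [+0,-5], [+0,-7], [+0,-9]; their common second difference is [+0,-2] (constant acceleration).
step 6: [-4,-31] + [+0,-11] → [-4,-42]
step 7: [-4,-42] + [+0,-13] → [-4,-55]
step 8: [-4,-55] + [+0,-15] → [-4,-70]

[-4,-70]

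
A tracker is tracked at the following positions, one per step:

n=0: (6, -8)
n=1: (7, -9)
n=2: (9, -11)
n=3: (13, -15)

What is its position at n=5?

(37, -39)

Step-to-step displacements: (+1, -1), (+2, -2), (+4, -4); each is 2× the previous.
step 4: (13, -15) + (+8, -8) → (21, -23)
step 5: (21, -23) + (+16, -16) → (37, -39)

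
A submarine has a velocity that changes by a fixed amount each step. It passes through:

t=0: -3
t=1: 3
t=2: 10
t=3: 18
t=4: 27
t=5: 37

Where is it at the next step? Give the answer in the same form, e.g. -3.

48

Successive displacements: +6, +7, +8, +9, +10 — each changes by +1.
step 6: 37 + 11 → 48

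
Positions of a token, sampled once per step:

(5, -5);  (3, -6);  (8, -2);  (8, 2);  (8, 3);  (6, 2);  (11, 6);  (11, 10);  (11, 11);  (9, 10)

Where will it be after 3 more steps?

(14, 19)

Differencing gives (-2, -1), (+5, +4), (+0, +4), (+0, +1), (-2, -1), (+5, +4), (+0, +4), (+0, +1), (-2, -1). This is the pattern (-2, -1), (+5, +4), (+0, +4), (+0, +1) repeated.
step 10: apply (+5, +4) → (14, 14)
step 11: apply (+0, +4) → (14, 18)
step 12: apply (+0, +1) → (14, 19)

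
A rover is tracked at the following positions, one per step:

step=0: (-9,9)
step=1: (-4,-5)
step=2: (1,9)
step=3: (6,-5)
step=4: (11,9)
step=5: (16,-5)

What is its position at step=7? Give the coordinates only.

The first coordinate changes by +5 each step, so at step 7 it is -9 + 7·(5) = 26.
The second coordinate repeats the cycle [9, -5] with period 2; step 7 mod 2 = 1, giving -5.

(26,-5)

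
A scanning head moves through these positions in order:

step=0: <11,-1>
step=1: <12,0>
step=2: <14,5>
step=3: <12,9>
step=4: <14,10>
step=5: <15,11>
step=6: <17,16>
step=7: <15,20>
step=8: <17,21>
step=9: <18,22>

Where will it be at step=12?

<20,32>

The moves between consecutive positions are <+1,+1>, <+2,+5>, <-2,+4>, <+2,+1>, <+1,+1>, <+2,+5>, <-2,+4>, <+2,+1>, <+1,+1>; they repeat the 4-cycle [<+1,+1>, <+2,+5>, <-2,+4>, <+2,+1>].
step 10: apply <+2,+5> → <20,27>
step 11: apply <-2,+4> → <18,31>
step 12: apply <+2,+1> → <20,32>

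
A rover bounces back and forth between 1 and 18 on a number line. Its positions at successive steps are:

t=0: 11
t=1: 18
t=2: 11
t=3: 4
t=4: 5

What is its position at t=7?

The value travels 7 per step and bounces off the walls at 1 and 18.
  step 5: 5 → 12
  step 6: 12 → 17
  step 7: 17 → 10

10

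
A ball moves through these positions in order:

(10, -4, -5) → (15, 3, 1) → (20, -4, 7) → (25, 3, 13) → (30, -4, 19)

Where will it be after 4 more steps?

(50, -4, 43)

The first coordinate changes by +5 each step, so at step 8 it is 10 + 8·(5) = 50.
The second coordinate repeats the cycle [-4, 3] with period 2; step 8 mod 2 = 0, giving -4.
The third coordinate changes by +6 each step, so at step 8 it is -5 + 8·(6) = 43.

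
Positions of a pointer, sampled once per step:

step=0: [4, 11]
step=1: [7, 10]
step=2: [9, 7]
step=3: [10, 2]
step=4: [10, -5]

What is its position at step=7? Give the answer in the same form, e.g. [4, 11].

[4, -38]

Taking differences between consecutive positions: [+3, -1], [+2, -3], [+1, -5], [+0, -7]. These grow by [-1, -2] each step.
step 5: [10, -5] + [-1, -9] → [9, -14]
step 6: [9, -14] + [-2, -11] → [7, -25]
step 7: [7, -25] + [-3, -13] → [4, -38]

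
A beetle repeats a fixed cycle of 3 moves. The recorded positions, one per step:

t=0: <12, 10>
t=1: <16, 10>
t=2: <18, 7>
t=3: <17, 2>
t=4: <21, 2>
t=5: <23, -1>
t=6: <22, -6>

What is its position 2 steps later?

Step-to-step displacements: <+4, +0>, <+2, -3>, <-1, -5>, <+4, +0>, <+2, -3>, <-1, -5> — a repeating cycle of length 3.
step 7: apply <+4, +0> → <26, -6>
step 8: apply <+2, -3> → <28, -9>

<28, -9>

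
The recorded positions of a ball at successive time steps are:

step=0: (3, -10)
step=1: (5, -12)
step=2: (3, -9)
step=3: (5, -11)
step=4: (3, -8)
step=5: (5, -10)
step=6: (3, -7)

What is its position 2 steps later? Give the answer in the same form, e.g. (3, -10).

(3, -6)

Differencing gives (+2, -2), (-2, +3), (+2, -2), (-2, +3), (+2, -2), (-2, +3). This is the pattern (+2, -2), (-2, +3) repeated.
step 7: apply (+2, -2) → (5, -9)
step 8: apply (-2, +3) → (3, -6)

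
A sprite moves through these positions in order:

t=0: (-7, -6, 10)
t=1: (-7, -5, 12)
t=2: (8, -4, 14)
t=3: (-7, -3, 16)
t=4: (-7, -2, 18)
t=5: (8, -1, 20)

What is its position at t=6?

(-7, 0, 22)

First: cycles through -7, -7, 8 every 3 steps. Step 6 lands at position 0 of the cycle → -7.
Second: linear, +1 per step → 0 at step 6.
Third: linear, +2 per step → 22 at step 6.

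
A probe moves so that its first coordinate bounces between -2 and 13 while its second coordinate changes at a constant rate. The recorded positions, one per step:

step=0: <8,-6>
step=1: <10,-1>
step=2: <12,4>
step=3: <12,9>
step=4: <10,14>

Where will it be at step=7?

The first coordinate reflects between -2 and 13, moving 2 per step.
  step 5: 10 → 8
  step 6: 8 → 6
  step 7: 6 → 4
The second coordinate changes by +5 each step: at step 7 it is 29.

<4,29>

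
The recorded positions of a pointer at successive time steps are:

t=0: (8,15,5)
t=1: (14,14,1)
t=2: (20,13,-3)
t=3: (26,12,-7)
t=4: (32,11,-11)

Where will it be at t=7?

Constant displacement of (+6,-1,-4) per step.
step 5: (32,11,-11) + (+6,-1,-4) → (38,10,-15)
step 6: (38,10,-15) + (+6,-1,-4) → (44,9,-19)
step 7: (44,9,-19) + (+6,-1,-4) → (50,8,-23)

(50,8,-23)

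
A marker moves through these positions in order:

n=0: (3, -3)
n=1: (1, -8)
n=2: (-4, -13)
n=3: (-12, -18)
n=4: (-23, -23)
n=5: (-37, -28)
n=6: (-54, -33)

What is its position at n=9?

Successive displacements: (-2, -5), (-5, -5), (-8, -5), (-11, -5), (-14, -5), (-17, -5) — each changes by (-3, +0).
step 7: (-54, -33) + (-20, -5) → (-74, -38)
step 8: (-74, -38) + (-23, -5) → (-97, -43)
step 9: (-97, -43) + (-26, -5) → (-123, -48)

(-123, -48)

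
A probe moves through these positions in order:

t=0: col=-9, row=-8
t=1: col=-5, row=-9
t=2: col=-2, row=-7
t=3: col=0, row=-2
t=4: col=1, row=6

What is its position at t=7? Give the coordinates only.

col=-2, row=48

Taking differences between consecutive positions: (+4, -1), (+3, +2), (+2, +5), (+1, +8). These grow by (-1, +3) each step.
step 5: col=1, row=6 + (+0, +11) → col=1, row=17
step 6: col=1, row=17 + (-1, +14) → col=0, row=31
step 7: col=0, row=31 + (-2, +17) → col=-2, row=48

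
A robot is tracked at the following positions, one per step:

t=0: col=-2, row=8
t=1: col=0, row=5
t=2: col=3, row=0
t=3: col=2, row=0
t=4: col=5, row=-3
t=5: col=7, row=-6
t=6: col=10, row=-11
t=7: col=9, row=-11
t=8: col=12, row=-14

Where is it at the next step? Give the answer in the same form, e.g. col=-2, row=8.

col=14, row=-17

Differencing gives (+2, -3), (+3, -5), (-1, +0), (+3, -3), (+2, -3), (+3, -5), (-1, +0), (+3, -3). This is the pattern (+2, -3), (+3, -5), (-1, +0), (+3, -3) repeated.
step 9: apply (+2, -3) → col=14, row=-17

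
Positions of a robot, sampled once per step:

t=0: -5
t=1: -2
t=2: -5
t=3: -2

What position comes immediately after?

Step-to-step displacements: +3, -3, +3; each is -1× the previous.
step 4: -2 − 3 → -5

-5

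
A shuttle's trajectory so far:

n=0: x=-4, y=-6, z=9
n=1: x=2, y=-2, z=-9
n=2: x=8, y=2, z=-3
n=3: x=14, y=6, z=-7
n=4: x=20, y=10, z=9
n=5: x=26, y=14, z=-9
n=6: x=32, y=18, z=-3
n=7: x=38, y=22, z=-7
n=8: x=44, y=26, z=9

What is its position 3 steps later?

x=62, y=38, z=-7

The x coordinate changes by +6 each step, so at step 11 it is -4 + 11·(6) = 62.
The y coordinate changes by +4 each step, so at step 11 it is -6 + 11·(4) = 38.
The z coordinate repeats the cycle [9, -9, -3, -7] with period 4; step 11 mod 4 = 3, giving -7.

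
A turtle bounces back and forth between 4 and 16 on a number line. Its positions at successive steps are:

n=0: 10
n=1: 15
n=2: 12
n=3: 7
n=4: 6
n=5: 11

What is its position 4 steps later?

7

The value travels 5 per step and bounces off the walls at 4 and 16.
  step 6: 11 → 16
  step 7: 16 → 11
  step 8: 11 → 6
  step 9: 6 → 7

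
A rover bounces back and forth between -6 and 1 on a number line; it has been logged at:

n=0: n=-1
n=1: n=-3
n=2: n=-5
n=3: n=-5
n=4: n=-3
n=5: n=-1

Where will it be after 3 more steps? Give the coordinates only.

The value reflects between -6 and 1, moving 2 per step.
  step 6: -1 → 1
  step 7: 1 → -1
  step 8: -1 → -3

n=-3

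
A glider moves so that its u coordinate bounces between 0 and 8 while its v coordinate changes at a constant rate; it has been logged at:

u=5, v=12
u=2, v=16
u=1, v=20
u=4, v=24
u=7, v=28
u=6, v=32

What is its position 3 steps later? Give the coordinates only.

The u coordinate travels 3 per step and bounces off the walls at 0 and 8.
  step 6: 6 → 3
  step 7: 3 → 0
  step 8: 0 → 3
The v coordinate changes by +4 each step: at step 8 it is 44.

u=3, v=44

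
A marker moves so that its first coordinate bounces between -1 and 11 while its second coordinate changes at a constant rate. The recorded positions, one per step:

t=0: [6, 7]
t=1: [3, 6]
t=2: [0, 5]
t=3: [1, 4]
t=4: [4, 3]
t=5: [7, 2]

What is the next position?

The first coordinate travels 3 per step and bounces off the walls at -1 and 11.
  step 6: 7 → 10
The second coordinate changes by -1 each step: at step 6 it is 1.

[10, 1]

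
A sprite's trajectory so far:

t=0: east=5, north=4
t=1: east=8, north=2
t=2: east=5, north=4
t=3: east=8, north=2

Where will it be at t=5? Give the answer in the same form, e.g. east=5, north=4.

east=8, north=2

Step-to-step displacements: (+3, -2), (-3, +2), (+3, -2); each is -1× the previous.
step 4: east=8, north=2 + (-3, +2) → east=5, north=4
step 5: east=5, north=4 + (+3, -2) → east=8, north=2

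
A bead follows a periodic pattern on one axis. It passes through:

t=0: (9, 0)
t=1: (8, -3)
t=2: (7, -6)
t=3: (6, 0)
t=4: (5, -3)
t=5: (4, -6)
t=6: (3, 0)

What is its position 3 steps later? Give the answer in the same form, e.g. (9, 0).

(0, 0)

First: linear, -1 per step → 0 at step 9.
Second: cycles through 0, -3, -6 every 3 steps. Step 9 lands at position 0 of the cycle → 0.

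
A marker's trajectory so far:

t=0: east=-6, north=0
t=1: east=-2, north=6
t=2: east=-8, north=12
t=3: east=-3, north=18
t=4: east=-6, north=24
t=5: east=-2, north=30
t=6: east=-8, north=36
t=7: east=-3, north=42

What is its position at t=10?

East: cycles through -6, -2, -8, -3 every 4 steps. Step 10 lands at position 2 of the cycle → -8.
North: linear, +6 per step → 60 at step 10.

east=-8, north=60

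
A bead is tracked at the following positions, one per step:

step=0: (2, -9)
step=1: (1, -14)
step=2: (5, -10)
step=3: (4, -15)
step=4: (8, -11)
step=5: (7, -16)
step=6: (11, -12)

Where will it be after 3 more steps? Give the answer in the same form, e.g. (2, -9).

The moves between consecutive positions are (-1, -5), (+4, +4), (-1, -5), (+4, +4), (-1, -5), (+4, +4); they repeat the 2-cycle [(-1, -5), (+4, +4)].
step 7: apply (-1, -5) → (10, -17)
step 8: apply (+4, +4) → (14, -13)
step 9: apply (-1, -5) → (13, -18)

(13, -18)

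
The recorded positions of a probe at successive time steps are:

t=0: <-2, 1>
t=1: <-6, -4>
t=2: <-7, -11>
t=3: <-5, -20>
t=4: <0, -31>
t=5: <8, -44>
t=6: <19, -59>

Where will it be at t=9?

<70, -116>

First differences are <-4, -5>, <-1, -7>, <+2, -9>, <+5, -11>, <+8, -13>, <+11, -15>; their common second difference is <+3, -2> (constant acceleration).
step 7: <19, -59> + <+14, -17> → <33, -76>
step 8: <33, -76> + <+17, -19> → <50, -95>
step 9: <50, -95> + <+20, -21> → <70, -116>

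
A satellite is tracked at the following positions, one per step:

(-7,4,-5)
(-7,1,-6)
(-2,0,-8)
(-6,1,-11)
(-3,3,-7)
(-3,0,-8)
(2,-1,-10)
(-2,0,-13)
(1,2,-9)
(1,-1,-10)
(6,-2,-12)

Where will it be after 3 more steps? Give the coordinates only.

(5,-2,-12)

Step-to-step displacements: (+0,-3,-1), (+5,-1,-2), (-4,+1,-3), (+3,+2,+4), (+0,-3,-1), (+5,-1,-2), (-4,+1,-3), (+3,+2,+4), (+0,-3,-1), (+5,-1,-2) — a repeating cycle of length 4.
step 11: apply (-4,+1,-3) → (2,-1,-15)
step 12: apply (+3,+2,+4) → (5,1,-11)
step 13: apply (+0,-3,-1) → (5,-2,-12)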